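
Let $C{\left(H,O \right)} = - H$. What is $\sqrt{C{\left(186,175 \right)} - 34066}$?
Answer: $2 i \sqrt{8563} \approx 185.07 i$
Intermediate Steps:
$\sqrt{C{\left(186,175 \right)} - 34066} = \sqrt{\left(-1\right) 186 - 34066} = \sqrt{-186 - 34066} = \sqrt{-34252} = 2 i \sqrt{8563}$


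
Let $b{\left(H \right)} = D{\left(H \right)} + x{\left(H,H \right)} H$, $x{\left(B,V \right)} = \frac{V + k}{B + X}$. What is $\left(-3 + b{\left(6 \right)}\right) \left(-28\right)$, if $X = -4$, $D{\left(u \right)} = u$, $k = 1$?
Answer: $-672$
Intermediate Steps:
$x{\left(B,V \right)} = \frac{1 + V}{-4 + B}$ ($x{\left(B,V \right)} = \frac{V + 1}{B - 4} = \frac{1 + V}{-4 + B}$)
$b{\left(H \right)} = H + \frac{H \left(1 + H\right)}{-4 + H}$ ($b{\left(H \right)} = H + \frac{1 + H}{-4 + H} H = H + \frac{H \left(1 + H\right)}{-4 + H}$)
$\left(-3 + b{\left(6 \right)}\right) \left(-28\right) = \left(-3 + \frac{6 \left(-3 + 2 \cdot 6\right)}{-4 + 6}\right) \left(-28\right) = \left(-3 + \frac{6 \left(-3 + 12\right)}{2}\right) \left(-28\right) = \left(-3 + 6 \cdot \frac{1}{2} \cdot 9\right) \left(-28\right) = \left(-3 + 27\right) \left(-28\right) = 24 \left(-28\right) = -672$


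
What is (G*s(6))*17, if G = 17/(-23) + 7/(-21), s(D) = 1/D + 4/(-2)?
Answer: 6919/207 ≈ 33.425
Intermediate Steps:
s(D) = -2 + 1/D (s(D) = 1/D + 4*(-1/2) = 1/D - 2 = -2 + 1/D)
G = -74/69 (G = 17*(-1/23) + 7*(-1/21) = -17/23 - 1/3 = -74/69 ≈ -1.0725)
(G*s(6))*17 = -74*(-2 + 1/6)/69*17 = -74/69*(-11/6)*17 = (407/207)*17 = 6919/207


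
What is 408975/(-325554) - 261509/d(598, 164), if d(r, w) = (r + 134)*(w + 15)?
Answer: -23120412881/7109448252 ≈ -3.2521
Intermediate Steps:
d(r, w) = (15 + w)*(134 + r) (d(r, w) = (134 + r)*(15 + w) = (15 + w)*(134 + r))
408975/(-325554) - 261509/d(598, 164) = 408975/(-325554) - 261509/(2010 + 15*598 + 134*164 + 598*164) = 408975*(-1/325554) - 261509/(2010 + 8970 + 21976 + 98072) = -136325/108518 - 261509/131028 = -23120412881/7109448252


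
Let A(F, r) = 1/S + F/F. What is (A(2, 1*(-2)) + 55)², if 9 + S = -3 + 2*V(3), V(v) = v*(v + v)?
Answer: 1809025/576 ≈ 3140.7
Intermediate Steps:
V(v) = 2*v² (V(v) = v*(2*v) = 2*v²)
S = 24 (S = -9 + (-3 + 2*(2*3²)) = -9 + (-3 + 2*(2*9)) = -9 + (-3 + 2*18) = -9 + (-3 + 36) = -9 + 33 = 24)
A(F, r) = 25/24 (A(F, r) = 1/24 + F/F = 1*(1/24) + 1 = 1/24 + 1 = 25/24)
(A(2, 1*(-2)) + 55)² = (25/24 + 55)² = (1345/24)² = 1809025/576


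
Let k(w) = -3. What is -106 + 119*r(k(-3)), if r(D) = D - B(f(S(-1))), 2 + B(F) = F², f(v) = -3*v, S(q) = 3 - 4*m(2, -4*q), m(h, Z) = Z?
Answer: -181224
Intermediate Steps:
S(q) = 3 + 16*q (S(q) = 3 - (-16)*q = 3 + 16*q)
B(F) = -2 + F²
r(D) = -1519 + D (r(D) = D - (-2 + (-3*(3 + 16*(-1)))²) = D - (-2 + (-3*(3 - 16))²) = D - (-2 + (-3*(-13))²) = D - (-2 + 39²) = D - (-2 + 1521) = D - 1*1519 = D - 1519 = -1519 + D)
-106 + 119*r(k(-3)) = -106 + 119*(-1519 - 3) = -106 + 119*(-1522) = -106 - 181118 = -181224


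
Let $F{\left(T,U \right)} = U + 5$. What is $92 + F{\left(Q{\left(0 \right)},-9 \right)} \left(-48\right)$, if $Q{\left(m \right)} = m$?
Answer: $284$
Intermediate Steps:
$F{\left(T,U \right)} = 5 + U$
$92 + F{\left(Q{\left(0 \right)},-9 \right)} \left(-48\right) = 92 + \left(5 - 9\right) \left(-48\right) = 92 - -192 = 92 + 192 = 284$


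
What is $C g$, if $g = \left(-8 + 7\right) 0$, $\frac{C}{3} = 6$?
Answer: $0$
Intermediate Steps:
$C = 18$ ($C = 3 \cdot 6 = 18$)
$g = 0$ ($g = \left(-1\right) 0 = 0$)
$C g = 18 \cdot 0 = 0$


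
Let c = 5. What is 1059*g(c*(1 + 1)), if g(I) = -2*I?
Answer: -21180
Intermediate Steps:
1059*g(c*(1 + 1)) = 1059*(-10*(1 + 1)) = 1059*(-10*2) = 1059*(-2*10) = 1059*(-20) = -21180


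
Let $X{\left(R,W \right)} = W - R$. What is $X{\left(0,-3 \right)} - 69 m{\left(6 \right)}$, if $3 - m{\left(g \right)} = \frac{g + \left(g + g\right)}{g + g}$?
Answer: $- \frac{213}{2} \approx -106.5$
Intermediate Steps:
$m{\left(g \right)} = \frac{3}{2}$ ($m{\left(g \right)} = 3 - \frac{g + \left(g + g\right)}{g + g} = 3 - \frac{g + 2 g}{2 g} = 3 - 3 g \frac{1}{2 g} = 3 - \frac{3}{2} = \frac{3}{2}$)
$X{\left(0,-3 \right)} - 69 m{\left(6 \right)} = \left(-3 - 0\right) - \frac{207}{2} = \left(-3 + 0\right) - \frac{207}{2} = -3 - \frac{207}{2} = - \frac{213}{2}$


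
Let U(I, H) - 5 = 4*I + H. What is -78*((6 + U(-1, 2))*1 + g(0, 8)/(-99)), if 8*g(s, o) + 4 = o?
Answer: -23153/33 ≈ -701.61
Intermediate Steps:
U(I, H) = 5 + H + 4*I (U(I, H) = 5 + (4*I + H) = 5 + (H + 4*I) = 5 + H + 4*I)
g(s, o) = -1/2 + o/8
-78*((6 + U(-1, 2))*1 + g(0, 8)/(-99)) = -78*((6 + (5 + 2 + 4*(-1)))*1 + (-1/2 + (1/8)*8)/(-99)) = -78*((6 + (5 + 2 - 4))*1 + (-1/2 + 1)*(-1/99)) = -78*((6 + 3)*1 + (1/2)*(-1/99)) = -78*(9*1 - 1/198) = -78*(9 - 1/198) = -78*1781/198 = -23153/33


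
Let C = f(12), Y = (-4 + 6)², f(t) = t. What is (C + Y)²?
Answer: 256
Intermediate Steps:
Y = 4 (Y = 2² = 4)
C = 12
(C + Y)² = (12 + 4)² = 16² = 256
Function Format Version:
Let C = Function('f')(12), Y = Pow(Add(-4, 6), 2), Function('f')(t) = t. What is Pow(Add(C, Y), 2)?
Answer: 256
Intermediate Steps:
Y = 4 (Y = Pow(2, 2) = 4)
C = 12
Pow(Add(C, Y), 2) = Pow(Add(12, 4), 2) = Pow(16, 2) = 256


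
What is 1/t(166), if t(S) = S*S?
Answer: 1/27556 ≈ 3.6290e-5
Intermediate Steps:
t(S) = S²
1/t(166) = 1/(166²) = 1/27556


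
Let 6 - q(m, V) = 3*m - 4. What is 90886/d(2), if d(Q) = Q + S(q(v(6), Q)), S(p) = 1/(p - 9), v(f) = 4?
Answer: 999746/21 ≈ 47607.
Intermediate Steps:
q(m, V) = 10 - 3*m (q(m, V) = 6 - (3*m - 4) = 6 - (-4 + 3*m) = 6 + (4 - 3*m) = 10 - 3*m)
S(p) = 1/(-9 + p)
d(Q) = -1/11 + Q (d(Q) = Q + 1/(-9 + (10 - 3*4)) = Q + 1/(-9 + (10 - 12)) = Q + 1/(-9 - 2) = Q + 1/(-11) = Q - 1/11 = -1/11 + Q)
90886/d(2) = 90886/(-1/11 + 2) = 90886/(21/11) = 90886*(11/21) = 999746/21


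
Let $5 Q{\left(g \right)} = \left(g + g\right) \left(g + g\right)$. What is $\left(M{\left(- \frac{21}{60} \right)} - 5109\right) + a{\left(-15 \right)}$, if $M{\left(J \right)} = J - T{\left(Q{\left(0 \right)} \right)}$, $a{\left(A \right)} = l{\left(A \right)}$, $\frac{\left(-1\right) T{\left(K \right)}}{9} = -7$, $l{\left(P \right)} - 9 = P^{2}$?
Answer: $- \frac{98767}{20} \approx -4938.4$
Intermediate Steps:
$Q{\left(g \right)} = \frac{4 g^{2}}{5}$ ($Q{\left(g \right)} = \frac{\left(g + g\right) \left(g + g\right)}{5} = \frac{2 g 2 g}{5} = \frac{4 g^{2}}{5}$)
$l{\left(P \right)} = 9 + P^{2}$
$T{\left(K \right)} = 63$ ($T{\left(K \right)} = \left(-9\right) \left(-7\right) = 63$)
$a{\left(A \right)} = 9 + A^{2}$
$M{\left(J \right)} = -63 + J$ ($M{\left(J \right)} = J - 63 = -63 + J$)
$\left(M{\left(- \frac{21}{60} \right)} - 5109\right) + a{\left(-15 \right)} = \left(\left(-63 - \frac{21}{60}\right) - 5109\right) + \left(9 + \left(-15\right)^{2}\right) = \left(\left(-63 - \frac{7}{20}\right) - 5109\right) + \left(9 + 225\right) = \left(\left(-63 - \frac{7}{20}\right) - 5109\right) + 234 = \left(- \frac{1267}{20} - 5109\right) + 234 = - \frac{103447}{20} + 234 = - \frac{98767}{20}$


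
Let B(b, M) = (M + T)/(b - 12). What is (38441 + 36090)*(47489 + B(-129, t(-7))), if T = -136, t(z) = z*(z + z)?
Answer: 499058607097/141 ≈ 3.5394e+9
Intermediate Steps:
t(z) = 2*z² (t(z) = z*(2*z) = 2*z²)
B(b, M) = (-136 + M)/(-12 + b) (B(b, M) = (M - 136)/(b - 12) = (-136 + M)/(-12 + b))
(38441 + 36090)*(47489 + B(-129, t(-7))) = (38441 + 36090)*(47489 + (-136 + 2*(-7)²)/(-12 - 129)) = 74531*(47489 + (-136 + 2*49)/(-141)) = 74531*(47489 - (-136 + 98)/141) = 74531*(47489 - 1/141*(-38)) = 74531*(47489 + 38/141) = 74531*(6695987/141) = 499058607097/141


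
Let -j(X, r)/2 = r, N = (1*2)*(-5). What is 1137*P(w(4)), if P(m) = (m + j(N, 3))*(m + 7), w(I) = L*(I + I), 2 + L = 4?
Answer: 261510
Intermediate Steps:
L = 2 (L = -2 + 4 = 2)
N = -10 (N = 2*(-5) = -10)
w(I) = 4*I (w(I) = 2*(I + I) = 2*(2*I) = 4*I)
j(X, r) = -2*r
P(m) = (-6 + m)*(7 + m) (P(m) = (m - 2*3)*(m + 7) = (m - 6)*(7 + m) = (-6 + m)*(7 + m))
1137*P(w(4)) = 1137*(-42 + 4*4 + (4*4)²) = 1137*(-42 + 16 + 16²) = 1137*(-42 + 16 + 256) = 1137*230 = 261510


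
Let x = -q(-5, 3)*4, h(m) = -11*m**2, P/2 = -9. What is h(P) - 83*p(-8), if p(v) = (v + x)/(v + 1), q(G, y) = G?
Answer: -23952/7 ≈ -3421.7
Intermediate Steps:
P = -18 (P = 2*(-9) = -18)
x = 20 (x = -1*(-5)*4 = 5*4 = 20)
p(v) = (20 + v)/(1 + v) (p(v) = (v + 20)/(v + 1) = (20 + v)/(1 + v))
h(P) - 83*p(-8) = -11*(-18)**2 - 83*(20 - 8)/(1 - 8) = -11*324 - 83*12/(-7) = -3564 - (-83)*12/7 = -3564 - 83*(-12/7) = -3564 + 996/7 = -23952/7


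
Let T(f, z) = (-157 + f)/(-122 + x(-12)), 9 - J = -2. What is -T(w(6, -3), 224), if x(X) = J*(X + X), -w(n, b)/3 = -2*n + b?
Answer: -56/193 ≈ -0.29016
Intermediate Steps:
J = 11 (J = 9 - 1*(-2) = 9 + 2 = 11)
w(n, b) = -3*b + 6*n (w(n, b) = -3*(-2*n + b) = -3*(b - 2*n) = -3*b + 6*n)
x(X) = 22*X (x(X) = 11*(X + X) = 11*(2*X) = 22*X)
T(f, z) = 157/386 - f/386 (T(f, z) = (-157 + f)/(-122 + 22*(-12)) = (-157 + f)/(-122 - 264) = (-157 + f)/(-386) = (-157 + f)*(-1/386) = 157/386 - f/386)
-T(w(6, -3), 224) = -(157/386 - (-3*(-3) + 6*6)/386) = -(157/386 - (9 + 36)/386) = -(157/386 - 1/386*45) = -(157/386 - 45/386) = -1*56/193 = -56/193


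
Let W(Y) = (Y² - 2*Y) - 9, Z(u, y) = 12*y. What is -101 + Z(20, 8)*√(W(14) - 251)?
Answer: -101 + 192*I*√23 ≈ -101.0 + 920.8*I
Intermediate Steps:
W(Y) = -9 + Y² - 2*Y
-101 + Z(20, 8)*√(W(14) - 251) = -101 + (12*8)*√((-9 + 14² - 2*14) - 251) = -101 + 96*√((-9 + 196 - 28) - 251) = -101 + 96*√(159 - 251) = -101 + 96*√(-92) = -101 + 96*(2*I*√23) = -101 + 192*I*√23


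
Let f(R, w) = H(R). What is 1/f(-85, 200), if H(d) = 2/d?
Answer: -85/2 ≈ -42.500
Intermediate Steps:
f(R, w) = 2/R
1/f(-85, 200) = 1/(2/(-85)) = 1/(2*(-1/85)) = 1/(-2/85) = -85/2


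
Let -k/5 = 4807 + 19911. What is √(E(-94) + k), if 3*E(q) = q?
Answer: 4*I*√69537/3 ≈ 351.6*I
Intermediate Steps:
E(q) = q/3
k = -123590 (k = -5*(4807 + 19911) = -5*24718 = -123590)
√(E(-94) + k) = √((⅓)*(-94) - 123590) = √(-94/3 - 123590) = √(-370864/3) = 4*I*√69537/3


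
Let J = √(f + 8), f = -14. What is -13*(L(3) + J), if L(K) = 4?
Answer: -52 - 13*I*√6 ≈ -52.0 - 31.843*I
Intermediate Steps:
J = I*√6 (J = √(-14 + 8) = √(-6) = I*√6 ≈ 2.4495*I)
-13*(L(3) + J) = -13*(4 + I*√6) = -52 - 13*I*√6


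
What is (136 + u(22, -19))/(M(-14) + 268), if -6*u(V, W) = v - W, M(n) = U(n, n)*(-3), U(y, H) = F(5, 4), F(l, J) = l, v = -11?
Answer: 404/759 ≈ 0.53228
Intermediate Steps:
U(y, H) = 5
M(n) = -15 (M(n) = 5*(-3) = -15)
u(V, W) = 11/6 + W/6 (u(V, W) = -(-11 - W)/6 = 11/6 + W/6)
(136 + u(22, -19))/(M(-14) + 268) = (136 + (11/6 + (1/6)*(-19)))/(-15 + 268) = (136 + (11/6 - 19/6))/253 = (136 - 4/3)*(1/253) = (404/3)*(1/253) = 404/759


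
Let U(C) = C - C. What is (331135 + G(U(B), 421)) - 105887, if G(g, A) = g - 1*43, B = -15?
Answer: 225205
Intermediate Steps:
U(C) = 0
G(g, A) = -43 + g (G(g, A) = g - 43 = -43 + g)
(331135 + G(U(B), 421)) - 105887 = (331135 + (-43 + 0)) - 105887 = (331135 - 43) - 105887 = 331092 - 105887 = 225205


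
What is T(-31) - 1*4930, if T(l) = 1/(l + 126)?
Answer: -468349/95 ≈ -4930.0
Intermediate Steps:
T(l) = 1/(126 + l)
T(-31) - 1*4930 = 1/(126 - 31) - 1*4930 = 1/95 - 4930 = -468349/95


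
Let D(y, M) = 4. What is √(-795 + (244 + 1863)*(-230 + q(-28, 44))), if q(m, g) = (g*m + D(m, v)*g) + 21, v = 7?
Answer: 5*I*√106646 ≈ 1632.8*I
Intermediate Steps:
q(m, g) = 21 + 4*g + g*m (q(m, g) = (g*m + 4*g) + 21 = (4*g + g*m) + 21 = 21 + 4*g + g*m)
√(-795 + (244 + 1863)*(-230 + q(-28, 44))) = √(-795 + (244 + 1863)*(-230 + (21 + 4*44 + 44*(-28)))) = √(-795 + 2107*(-230 + (21 + 176 - 1232))) = √(-795 + 2107*(-230 - 1035)) = √(-795 + 2107*(-1265)) = √(-795 - 2665355) = √(-2666150) = 5*I*√106646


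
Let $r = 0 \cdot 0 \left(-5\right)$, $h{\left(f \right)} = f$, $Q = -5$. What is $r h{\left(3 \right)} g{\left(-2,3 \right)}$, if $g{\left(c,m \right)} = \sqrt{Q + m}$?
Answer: $0$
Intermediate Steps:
$g{\left(c,m \right)} = \sqrt{-5 + m}$
$r = 0$ ($r = 0 \left(-5\right) = 0$)
$r h{\left(3 \right)} g{\left(-2,3 \right)} = 0 \cdot 3 \sqrt{-5 + 3} = 0 \sqrt{-2} = 0 i \sqrt{2} = 0$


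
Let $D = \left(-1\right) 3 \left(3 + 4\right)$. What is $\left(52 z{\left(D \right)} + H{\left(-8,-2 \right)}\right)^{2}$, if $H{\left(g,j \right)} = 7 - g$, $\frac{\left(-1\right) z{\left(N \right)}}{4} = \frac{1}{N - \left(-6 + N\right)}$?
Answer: $\frac{3481}{9} \approx 386.78$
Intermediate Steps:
$D = -21$ ($D = \left(-3\right) 7 = -21$)
$z{\left(N \right)} = - \frac{2}{3}$ ($z{\left(N \right)} = - \frac{4}{N - \left(-6 + N\right)} = - \frac{4}{6} = \left(-4\right) \frac{1}{6} = - \frac{2}{3}$)
$\left(52 z{\left(D \right)} + H{\left(-8,-2 \right)}\right)^{2} = \left(52 \left(- \frac{2}{3}\right) + \left(7 - -8\right)\right)^{2} = \left(- \frac{104}{3} + \left(7 + 8\right)\right)^{2} = \left(- \frac{104}{3} + 15\right)^{2} = \left(- \frac{59}{3}\right)^{2} = \frac{3481}{9}$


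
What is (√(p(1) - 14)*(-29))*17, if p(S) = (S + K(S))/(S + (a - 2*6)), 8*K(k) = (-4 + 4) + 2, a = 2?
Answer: -493*I*√509/6 ≈ -1853.8*I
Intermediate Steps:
K(k) = ¼ (K(k) = ((-4 + 4) + 2)/8 = (0 + 2)/8 = (⅛)*2 = ¼)
p(S) = (¼ + S)/(-10 + S) (p(S) = (S + ¼)/(S + (2 - 2*6)) = (¼ + S)/(S + (2 - 12)) = (¼ + S)/(S - 10) = (¼ + S)/(-10 + S))
(√(p(1) - 14)*(-29))*17 = (√((¼ + 1)/(-10 + 1) - 14)*(-29))*17 = (√((5/4)/(-9) - 14)*(-29))*17 = (√(-⅑*5/4 - 14)*(-29))*17 = (√(-5/36 - 14)*(-29))*17 = (√(-509/36)*(-29))*17 = ((I*√509/6)*(-29))*17 = -29*I*√509/6*17 = -493*I*√509/6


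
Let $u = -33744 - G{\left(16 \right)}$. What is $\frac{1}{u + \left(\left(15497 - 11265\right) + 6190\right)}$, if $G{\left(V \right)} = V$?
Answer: $- \frac{1}{23338} \approx -4.2849 \cdot 10^{-5}$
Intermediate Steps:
$u = -33760$ ($u = -33744 - 16 = -33760$)
$\frac{1}{u + \left(\left(15497 - 11265\right) + 6190\right)} = \frac{1}{-33760 + \left(\left(15497 - 11265\right) + 6190\right)} = \frac{1}{-33760 + \left(4232 + 6190\right)} = \frac{1}{-33760 + 10422} = \frac{1}{-23338} = - \frac{1}{23338}$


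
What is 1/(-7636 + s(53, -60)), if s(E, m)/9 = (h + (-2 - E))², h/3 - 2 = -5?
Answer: 1/29228 ≈ 3.4214e-5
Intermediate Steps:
h = -9 (h = 6 + 3*(-5) = 6 - 15 = -9)
s(E, m) = 9*(-11 - E)² (s(E, m) = 9*(-9 + (-2 - E))² = 9*(-11 - E)²)
1/(-7636 + s(53, -60)) = 1/(-7636 + 9*(11 + 53)²) = 1/(-7636 + 9*64²) = 1/(-7636 + 9*4096) = 1/(-7636 + 36864) = 1/29228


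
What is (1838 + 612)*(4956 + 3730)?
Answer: 21280700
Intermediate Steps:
(1838 + 612)*(4956 + 3730) = 2450*8686 = 21280700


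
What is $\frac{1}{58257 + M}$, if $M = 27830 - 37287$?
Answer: $\frac{1}{48800} \approx 2.0492 \cdot 10^{-5}$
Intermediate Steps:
$M = -9457$
$\frac{1}{58257 + M} = \frac{1}{58257 - 9457} = \frac{1}{48800}$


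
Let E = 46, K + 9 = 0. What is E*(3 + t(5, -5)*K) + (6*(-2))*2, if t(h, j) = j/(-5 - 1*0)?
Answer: -300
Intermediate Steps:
K = -9 (K = -9 + 0 = -9)
t(h, j) = -j/5 (t(h, j) = j/(-5 + 0) = j/(-5) = j*(-⅕) = -j/5)
E*(3 + t(5, -5)*K) + (6*(-2))*2 = 46*(3 - ⅕*(-5)*(-9)) + (6*(-2))*2 = 46*(3 + 1*(-9)) - 12*2 = 46*(3 - 9) - 24 = 46*(-6) - 24 = -276 - 24 = -300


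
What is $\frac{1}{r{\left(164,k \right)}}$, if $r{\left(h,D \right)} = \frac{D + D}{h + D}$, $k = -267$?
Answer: $\frac{103}{534} \approx 0.19288$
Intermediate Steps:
$r{\left(h,D \right)} = \frac{2 D}{D + h}$
$\frac{1}{r{\left(164,k \right)}} = \frac{1}{2 \left(-267\right) \frac{1}{-267 + 164}} = \frac{1}{2 \left(-267\right) \frac{1}{-103}} = \frac{1}{2 \left(-267\right) \left(- \frac{1}{103}\right)} = \frac{1}{\frac{534}{103}} = \frac{103}{534}$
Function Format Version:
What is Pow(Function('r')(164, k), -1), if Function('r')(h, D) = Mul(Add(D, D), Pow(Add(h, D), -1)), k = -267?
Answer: Rational(103, 534) ≈ 0.19288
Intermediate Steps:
Function('r')(h, D) = Mul(2, D, Pow(Add(D, h), -1)) (Function('r')(h, D) = Mul(Mul(2, D), Pow(Add(D, h), -1)) = Mul(2, D, Pow(Add(D, h), -1)))
Pow(Function('r')(164, k), -1) = Pow(Mul(2, -267, Pow(Add(-267, 164), -1)), -1) = Pow(Mul(2, -267, Pow(-103, -1)), -1) = Pow(Mul(2, -267, Rational(-1, 103)), -1) = Pow(Rational(534, 103), -1) = Rational(103, 534)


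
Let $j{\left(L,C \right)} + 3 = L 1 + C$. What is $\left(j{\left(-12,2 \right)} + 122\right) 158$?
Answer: $17222$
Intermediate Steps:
$j{\left(L,C \right)} = -3 + C + L$ ($j{\left(L,C \right)} = -3 + \left(L 1 + C\right) = -3 + \left(L + C\right) = -3 + \left(C + L\right) = -3 + C + L$)
$\left(j{\left(-12,2 \right)} + 122\right) 158 = \left(\left(-3 + 2 - 12\right) + 122\right) 158 = \left(-13 + 122\right) 158 = 109 \cdot 158 = 17222$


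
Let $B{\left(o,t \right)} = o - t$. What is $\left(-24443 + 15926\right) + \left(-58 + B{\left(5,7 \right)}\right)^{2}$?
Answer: $-4917$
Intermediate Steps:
$\left(-24443 + 15926\right) + \left(-58 + B{\left(5,7 \right)}\right)^{2} = \left(-24443 + 15926\right) + \left(-58 + \left(5 - 7\right)\right)^{2} = -8517 + \left(-58 + \left(5 - 7\right)\right)^{2} = -8517 + \left(-58 - 2\right)^{2} = -8517 + \left(-60\right)^{2} = -8517 + 3600 = -4917$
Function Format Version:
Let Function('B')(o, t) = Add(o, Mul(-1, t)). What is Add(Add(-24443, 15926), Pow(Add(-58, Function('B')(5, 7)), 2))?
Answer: -4917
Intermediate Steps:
Add(Add(-24443, 15926), Pow(Add(-58, Function('B')(5, 7)), 2)) = Add(Add(-24443, 15926), Pow(Add(-58, Add(5, Mul(-1, 7))), 2)) = Add(-8517, Pow(Add(-58, Add(5, -7)), 2)) = Add(-8517, Pow(Add(-58, -2), 2)) = Add(-8517, Pow(-60, 2)) = Add(-8517, 3600) = -4917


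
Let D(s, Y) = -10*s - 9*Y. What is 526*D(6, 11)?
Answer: -83634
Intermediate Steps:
526*D(6, 11) = 526*(-10*6 - 9*11) = 526*(-60 - 99) = 526*(-159) = -83634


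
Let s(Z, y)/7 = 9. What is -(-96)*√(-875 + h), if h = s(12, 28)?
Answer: 192*I*√203 ≈ 2735.6*I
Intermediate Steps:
s(Z, y) = 63 (s(Z, y) = 7*9 = 63)
h = 63
-(-96)*√(-875 + h) = -(-96)*√(-875 + 63) = -(-96)*√(-812) = -(-96)*2*I*√203 = -(-192)*I*√203 = 192*I*√203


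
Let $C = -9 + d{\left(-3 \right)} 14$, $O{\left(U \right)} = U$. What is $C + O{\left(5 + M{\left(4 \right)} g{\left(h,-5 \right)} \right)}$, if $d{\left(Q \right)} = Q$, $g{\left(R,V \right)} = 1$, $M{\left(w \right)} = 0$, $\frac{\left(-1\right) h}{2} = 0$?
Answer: $-46$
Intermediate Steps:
$h = 0$ ($h = \left(-2\right) 0 = 0$)
$C = -51$ ($C = -9 - 42 = -51$)
$C + O{\left(5 + M{\left(4 \right)} g{\left(h,-5 \right)} \right)} = -51 + \left(5 + 0 \cdot 1\right) = -51 + \left(5 + 0\right) = -51 + 5 = -46$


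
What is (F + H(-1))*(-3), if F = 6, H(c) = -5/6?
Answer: -31/2 ≈ -15.500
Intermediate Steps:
H(c) = -⅚ (H(c) = -5*⅙ = -⅚)
(F + H(-1))*(-3) = (6 - ⅚)*(-3) = (31/6)*(-3) = -31/2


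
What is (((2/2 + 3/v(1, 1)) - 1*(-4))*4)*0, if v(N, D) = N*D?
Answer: 0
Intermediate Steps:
v(N, D) = D*N
(((2/2 + 3/v(1, 1)) - 1*(-4))*4)*0 = (((2/2 + 3/((1*1))) - 1*(-4))*4)*0 = (((2*(1/2) + 3/1) + 4)*4)*0 = (((1 + 3*1) + 4)*4)*0 = (((1 + 3) + 4)*4)*0 = ((4 + 4)*4)*0 = (8*4)*0 = 32*0 = 0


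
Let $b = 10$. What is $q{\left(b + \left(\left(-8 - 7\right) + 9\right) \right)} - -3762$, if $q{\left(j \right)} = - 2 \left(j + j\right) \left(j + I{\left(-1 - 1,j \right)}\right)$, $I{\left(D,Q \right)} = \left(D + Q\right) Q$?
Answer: $3570$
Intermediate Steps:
$I{\left(D,Q \right)} = Q \left(D + Q\right)$
$q{\left(j \right)} = - 4 j \left(j + j \left(-2 + j\right)\right)$ ($q{\left(j \right)} = - 2 \left(j + j\right) \left(j + j \left(\left(-1 - 1\right) + j\right)\right) = - 2 \cdot 2 j \left(j + j \left(-2 + j\right)\right) = - 4 j \left(j + j \left(-2 + j\right)\right)$)
$q{\left(b + \left(\left(-8 - 7\right) + 9\right) \right)} - -3762 = 4 \left(10 + \left(\left(-8 - 7\right) + 9\right)\right)^{2} \left(1 - \left(10 + \left(\left(-8 - 7\right) + 9\right)\right)\right) - -3762 = 4 \left(10 + \left(-15 + 9\right)\right)^{2} \left(1 - \left(10 + \left(-15 + 9\right)\right)\right) + 3762 = 4 \left(10 - 6\right)^{2} \left(1 - \left(10 - 6\right)\right) + 3762 = 4 \cdot 4^{2} \left(1 - 4\right) + 3762 = 4 \cdot 16 \left(1 - 4\right) + 3762 = 4 \cdot 16 \left(-3\right) + 3762 = -192 + 3762 = 3570$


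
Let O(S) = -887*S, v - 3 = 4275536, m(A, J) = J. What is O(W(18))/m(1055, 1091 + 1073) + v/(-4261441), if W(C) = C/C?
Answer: -13032164563/9221758324 ≈ -1.4132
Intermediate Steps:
v = 4275539 (v = 3 + 4275536 = 4275539)
W(C) = 1
O(W(18))/m(1055, 1091 + 1073) + v/(-4261441) = (-887*1)/(1091 + 1073) + 4275539/(-4261441) = -887/2164 + 4275539*(-1/4261441) = -887*1/2164 - 4275539/4261441 = -887/2164 - 4275539/4261441 = -13032164563/9221758324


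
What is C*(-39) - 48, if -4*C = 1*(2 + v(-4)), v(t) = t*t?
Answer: 255/2 ≈ 127.50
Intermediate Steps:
v(t) = t²
C = -9/2 (C = -(2 + (-4)²)/4 = -(2 + 16)/4 = -18/4 = -¼*18 = -9/2 ≈ -4.5000)
C*(-39) - 48 = -9/2*(-39) - 48 = 351/2 - 48 = 255/2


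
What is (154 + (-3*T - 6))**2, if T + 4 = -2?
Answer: 27556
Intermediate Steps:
T = -6 (T = -4 - 2 = -6)
(154 + (-3*T - 6))**2 = (154 + (-3*(-6) - 6))**2 = (154 + (18 - 6))**2 = (154 + 12)**2 = 166**2 = 27556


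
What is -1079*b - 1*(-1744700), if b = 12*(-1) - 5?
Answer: 1763043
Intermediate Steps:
b = -17 (b = -12 - 5 = -17)
-1079*b - 1*(-1744700) = -1079*(-17) - 1*(-1744700) = 18343 + 1744700 = 1763043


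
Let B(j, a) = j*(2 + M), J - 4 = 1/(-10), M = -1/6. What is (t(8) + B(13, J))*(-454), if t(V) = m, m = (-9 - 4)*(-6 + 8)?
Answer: 2951/3 ≈ 983.67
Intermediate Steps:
M = -⅙ (M = -1*⅙ = -⅙ ≈ -0.16667)
J = 39/10 (J = 4 + 1/(-10) = 4 - ⅒ = 39/10 ≈ 3.9000)
m = -26 (m = -13*2 = -26)
B(j, a) = 11*j/6 (B(j, a) = j*(2 - ⅙) = j*(11/6) = 11*j/6)
t(V) = -26
(t(8) + B(13, J))*(-454) = (-26 + (11/6)*13)*(-454) = (-26 + 143/6)*(-454) = -13/6*(-454) = 2951/3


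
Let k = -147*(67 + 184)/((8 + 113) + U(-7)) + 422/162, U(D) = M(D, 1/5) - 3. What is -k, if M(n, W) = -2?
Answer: 2964181/9396 ≈ 315.47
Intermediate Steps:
U(D) = -5 (U(D) = -2 - 3 = -5)
k = -2964181/9396 (k = -147*(67 + 184)/((8 + 113) - 5) + 422/162 = -147*251/(121 - 5) + 422*(1/162) = -147/(116*(1/251)) + 211/81 = -147/116/251 + 211/81 = -147*251/116 + 211/81 = -36897/116 + 211/81 = -2964181/9396 ≈ -315.47)
-k = -1*(-2964181/9396) = 2964181/9396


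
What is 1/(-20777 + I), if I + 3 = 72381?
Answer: 1/51601 ≈ 1.9379e-5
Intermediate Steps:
I = 72378 (I = -3 + 72381 = 72378)
1/(-20777 + I) = 1/(-20777 + 72378) = 1/51601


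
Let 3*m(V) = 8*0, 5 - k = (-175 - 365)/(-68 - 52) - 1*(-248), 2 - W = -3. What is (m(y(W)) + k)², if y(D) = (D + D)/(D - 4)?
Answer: 245025/4 ≈ 61256.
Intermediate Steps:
W = 5 (W = 2 - 1*(-3) = 2 + 3 = 5)
y(D) = 2*D/(-4 + D) (y(D) = (2*D)/(-4 + D) = 2*D/(-4 + D))
k = -495/2 (k = 5 - ((-175 - 365)/(-68 - 52) - 1*(-248)) = 5 - (-540/(-120) + 248) = 5 - (-540*(-1/120) + 248) = 5 - (9/2 + 248) = 5 - 1*505/2 = 5 - 505/2 = -495/2 ≈ -247.50)
m(V) = 0 (m(V) = (8*0)/3 = (⅓)*0 = 0)
(m(y(W)) + k)² = (0 - 495/2)² = (-495/2)² = 245025/4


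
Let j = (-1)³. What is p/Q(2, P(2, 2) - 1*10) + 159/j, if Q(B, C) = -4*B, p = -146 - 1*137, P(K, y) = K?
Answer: -989/8 ≈ -123.63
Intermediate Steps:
p = -283 (p = -146 - 137 = -283)
j = -1
p/Q(2, P(2, 2) - 1*10) + 159/j = -283/((-4*2)) + 159/(-1) = -283/(-8) + 159*(-1) = -283*(-⅛) - 159 = 283/8 - 159 = -989/8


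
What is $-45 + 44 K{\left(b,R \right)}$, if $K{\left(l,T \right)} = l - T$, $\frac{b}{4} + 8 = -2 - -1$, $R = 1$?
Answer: $-1673$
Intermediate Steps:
$b = -36$ ($b = -32 + 4 \left(-2 - -1\right) = -32 + 4 \left(-2 + 1\right) = -32 + 4 \left(-1\right) = -32 - 4 = -36$)
$-45 + 44 K{\left(b,R \right)} = -45 + 44 \left(-36 - 1\right) = -45 + 44 \left(-37\right) = -45 - 1628 = -1673$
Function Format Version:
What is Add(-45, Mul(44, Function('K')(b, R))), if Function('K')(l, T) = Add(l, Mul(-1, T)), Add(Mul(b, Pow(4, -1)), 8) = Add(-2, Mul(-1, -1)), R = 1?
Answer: -1673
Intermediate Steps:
b = -36 (b = Add(-32, Mul(4, Add(-2, Mul(-1, -1)))) = Add(-32, Mul(4, Add(-2, 1))) = Add(-32, Mul(4, -1)) = Add(-32, -4) = -36)
Add(-45, Mul(44, Function('K')(b, R))) = Add(-45, Mul(44, Add(-36, Mul(-1, 1)))) = Add(-45, Mul(44, Add(-36, -1))) = Add(-45, Mul(44, -37)) = Add(-45, -1628) = -1673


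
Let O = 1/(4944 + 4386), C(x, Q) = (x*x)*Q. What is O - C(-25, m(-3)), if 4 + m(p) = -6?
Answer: 58312501/9330 ≈ 6250.0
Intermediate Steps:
m(p) = -10 (m(p) = -4 - 6 = -10)
C(x, Q) = Q*x**2 (C(x, Q) = x**2*Q = Q*x**2)
O = 1/9330 ≈ 0.00010718
O - C(-25, m(-3)) = 1/9330 - (-10)*(-25)**2 = 1/9330 - (-10)*625 = 1/9330 - 1*(-6250) = 1/9330 + 6250 = 58312501/9330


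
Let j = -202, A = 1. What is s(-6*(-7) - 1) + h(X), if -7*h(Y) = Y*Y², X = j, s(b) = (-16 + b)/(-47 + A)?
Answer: 379150593/322 ≈ 1.1775e+6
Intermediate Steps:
s(b) = 8/23 - b/46 (s(b) = (-16 + b)/(-47 + 1) = (-16 + b)/(-46) = (-16 + b)*(-1/46) = 8/23 - b/46)
X = -202
h(Y) = -Y³/7 (h(Y) = -Y*Y²/7 = -Y³/7)
s(-6*(-7) - 1) + h(X) = (8/23 - (-6*(-7) - 1)/46) - ⅐*(-202)³ = (8/23 - (42 - 1)/46) - ⅐*(-8242408) = (8/23 - 1/46*41) + 8242408/7 = (8/23 - 41/46) + 8242408/7 = -25/46 + 8242408/7 = 379150593/322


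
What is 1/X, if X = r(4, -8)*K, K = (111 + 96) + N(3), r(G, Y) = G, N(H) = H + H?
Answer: 1/852 ≈ 0.0011737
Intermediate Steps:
N(H) = 2*H
K = 213 (K = (111 + 96) + 2*3 = 207 + 6 = 213)
X = 852 (X = 4*213 = 852)
1/X = 1/852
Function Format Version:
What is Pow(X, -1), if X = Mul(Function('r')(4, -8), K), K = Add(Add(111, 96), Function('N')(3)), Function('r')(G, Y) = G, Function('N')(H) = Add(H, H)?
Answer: Rational(1, 852) ≈ 0.0011737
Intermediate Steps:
Function('N')(H) = Mul(2, H)
K = 213 (K = Add(Add(111, 96), Mul(2, 3)) = Add(207, 6) = 213)
X = 852 (X = Mul(4, 213) = 852)
Pow(X, -1) = Pow(852, -1) = Rational(1, 852)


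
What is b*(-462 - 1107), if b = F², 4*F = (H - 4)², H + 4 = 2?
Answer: -127089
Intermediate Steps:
H = -2 (H = -4 + 2 = -2)
F = 9 (F = (-2 - 4)²/4 = (¼)*(-6)² = (¼)*36 = 9)
b = 81 (b = 9² = 81)
b*(-462 - 1107) = 81*(-462 - 1107) = 81*(-1569) = -127089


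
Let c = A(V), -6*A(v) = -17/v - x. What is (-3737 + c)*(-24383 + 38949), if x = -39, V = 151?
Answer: -24700979102/453 ≈ -5.4528e+7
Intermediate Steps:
A(v) = -13/2 + 17/(6*v) (A(v) = -(-17/v - 1*(-39))/6 = -(-17/v + 39)/6 = -(39 - 17/v)/6 = -13/2 + 17/(6*v))
c = -2936/453 (c = (⅙)*(17 - 39*151)/151 = (⅙)*(1/151)*(17 - 5889) = (⅙)*(1/151)*(-5872) = -2936/453 ≈ -6.4812)
(-3737 + c)*(-24383 + 38949) = (-3737 - 2936/453)*(-24383 + 38949) = -1695797/453*14566 = -24700979102/453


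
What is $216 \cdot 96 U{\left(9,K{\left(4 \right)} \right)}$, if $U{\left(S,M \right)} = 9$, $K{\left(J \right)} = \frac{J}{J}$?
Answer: $186624$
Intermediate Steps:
$K{\left(J \right)} = 1$
$216 \cdot 96 U{\left(9,K{\left(4 \right)} \right)} = 216 \cdot 96 \cdot 9 = 20736 \cdot 9 = 186624$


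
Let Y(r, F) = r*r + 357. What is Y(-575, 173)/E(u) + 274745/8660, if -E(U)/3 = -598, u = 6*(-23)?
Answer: 335919665/1553604 ≈ 216.22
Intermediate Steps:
u = -138
E(U) = 1794 (E(U) = -3*(-598) = 1794)
Y(r, F) = 357 + r² (Y(r, F) = r² + 357 = 357 + r²)
Y(-575, 173)/E(u) + 274745/8660 = (357 + (-575)²)/1794 + 274745/8660 = (357 + 330625)*(1/1794) + 274745*(1/8660) = 330982*(1/1794) + 54949/1732 = 165491/897 + 54949/1732 = 335919665/1553604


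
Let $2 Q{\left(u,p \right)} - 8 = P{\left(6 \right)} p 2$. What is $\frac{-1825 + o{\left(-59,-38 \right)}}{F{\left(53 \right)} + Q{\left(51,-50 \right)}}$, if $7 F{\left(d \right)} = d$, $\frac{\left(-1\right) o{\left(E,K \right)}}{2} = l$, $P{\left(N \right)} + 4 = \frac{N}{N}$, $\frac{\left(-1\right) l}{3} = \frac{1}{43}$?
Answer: $- \frac{549283}{48633} \approx -11.294$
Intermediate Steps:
$l = - \frac{3}{43} \approx -0.069767$
$P{\left(N \right)} = -3$ ($P{\left(N \right)} = -4 + \frac{N}{N} = -4 + 1 = -3$)
$o{\left(E,K \right)} = \frac{6}{43}$ ($o{\left(E,K \right)} = \left(-2\right) \left(- \frac{3}{43}\right) = \frac{6}{43}$)
$F{\left(d \right)} = \frac{d}{7}$
$Q{\left(u,p \right)} = 4 - 3 p$ ($Q{\left(u,p \right)} = 4 + \frac{- 3 p 2}{2} = 4 + \frac{\left(-6\right) p}{2} = 4 - 3 p$)
$\frac{-1825 + o{\left(-59,-38 \right)}}{F{\left(53 \right)} + Q{\left(51,-50 \right)}} = \frac{-1825 + \frac{6}{43}}{\frac{1}{7} \cdot 53 + \left(4 - -150\right)} = - \frac{78469}{43 \left(\frac{53}{7} + \left(4 + 150\right)\right)} = - \frac{78469}{43 \left(\frac{53}{7} + 154\right)} = - \frac{78469}{43 \cdot \frac{1131}{7}} = \left(- \frac{78469}{43}\right) \frac{7}{1131} = - \frac{549283}{48633}$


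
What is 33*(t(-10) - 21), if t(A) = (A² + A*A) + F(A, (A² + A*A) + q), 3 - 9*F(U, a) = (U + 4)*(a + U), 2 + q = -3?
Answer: 9988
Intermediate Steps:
q = -5 (q = -2 - 3 = -5)
F(U, a) = ⅓ - (4 + U)*(U + a)/9 (F(U, a) = ⅓ - (U + 4)*(a + U)/9 = ⅓ - (4 + U)*(U + a)/9)
t(A) = 23/9 + A² - 4*A/9 - A*(-5 + 2*A²)/9 (t(A) = (A² + A*A) + (⅓ - 4*A/9 - 4*((A² + A*A) - 5)/9 - A²/9 - A*((A² + A*A) - 5)/9) = (A² + A²) + (⅓ - 4*A/9 - 4*((A² + A²) - 5)/9 - A²/9 - A*((A² + A²) - 5)/9) = 2*A² + (⅓ - 4*A/9 - 4*(2*A² - 5)/9 - A²/9 - A*(2*A² - 5)/9) = 2*A² + (⅓ - 4*A/9 - 4*(-5 + 2*A²)/9 - A²/9 - A*(-5 + 2*A²)/9) = 2*A² + (⅓ - 4*A/9 + (20/9 - 8*A²/9) - A²/9 - A*(-5 + 2*A²)/9) = 2*A² + (23/9 - A² - 4*A/9 - A*(-5 + 2*A²)/9) = 23/9 + A² - 4*A/9 - A*(-5 + 2*A²)/9)
33*(t(-10) - 21) = 33*((23/9 + (-10)² - 2/9*(-10)³ + (⅑)*(-10)) - 21) = 33*((23/9 + 100 - 2/9*(-1000) - 10/9) - 21) = 33*((23/9 + 100 + 2000/9 - 10/9) - 21) = 33*(971/3 - 21) = 33*(908/3) = 9988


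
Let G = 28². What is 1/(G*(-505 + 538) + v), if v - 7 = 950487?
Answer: 1/976366 ≈ 1.0242e-6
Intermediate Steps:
G = 784
v = 950494 (v = 7 + 950487 = 950494)
1/(G*(-505 + 538) + v) = 1/(784*(-505 + 538) + 950494) = 1/(784*33 + 950494) = 1/(25872 + 950494) = 1/976366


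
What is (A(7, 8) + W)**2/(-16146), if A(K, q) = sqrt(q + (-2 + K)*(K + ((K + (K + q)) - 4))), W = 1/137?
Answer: -1248139/151522137 - sqrt(133)/1106001 ≈ -0.0082478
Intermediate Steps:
W = 1/137 ≈ 0.0072993
A(K, q) = sqrt(q + (-2 + K)*(-4 + q + 3*K)) (A(K, q) = sqrt(q + (-2 + K)*(K + ((q + 2*K) - 4))) = sqrt(q + (-2 + K)*(K + (-4 + q + 2*K))) = sqrt(q + (-2 + K)*(-4 + q + 3*K)))
(A(7, 8) + W)**2/(-16146) = (sqrt(8 - 1*8 - 10*7 + 3*7**2 + 7*8) + 1/137)**2/(-16146) = (sqrt(8 - 8 - 70 + 3*49 + 56) + 1/137)**2*(-1/16146) = (sqrt(8 - 8 - 70 + 147 + 56) + 1/137)**2*(-1/16146) = (sqrt(133) + 1/137)**2*(-1/16146) = (1/137 + sqrt(133))**2*(-1/16146) = -(1/137 + sqrt(133))**2/16146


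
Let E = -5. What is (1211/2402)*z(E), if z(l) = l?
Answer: -6055/2402 ≈ -2.5208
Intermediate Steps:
(1211/2402)*z(E) = (1211/2402)*(-5) = -6055/2402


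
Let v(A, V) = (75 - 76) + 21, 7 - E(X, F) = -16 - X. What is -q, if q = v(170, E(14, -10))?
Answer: -20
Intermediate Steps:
E(X, F) = 23 + X (E(X, F) = 7 - (-16 - X) = 7 + (16 + X) = 23 + X)
v(A, V) = 20 (v(A, V) = -1 + 21 = 20)
q = 20
-q = -1*20 = -20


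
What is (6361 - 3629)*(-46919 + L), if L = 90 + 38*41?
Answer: -123680372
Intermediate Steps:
L = 1648 (L = 90 + 1558 = 1648)
(6361 - 3629)*(-46919 + L) = (6361 - 3629)*(-46919 + 1648) = 2732*(-45271) = -123680372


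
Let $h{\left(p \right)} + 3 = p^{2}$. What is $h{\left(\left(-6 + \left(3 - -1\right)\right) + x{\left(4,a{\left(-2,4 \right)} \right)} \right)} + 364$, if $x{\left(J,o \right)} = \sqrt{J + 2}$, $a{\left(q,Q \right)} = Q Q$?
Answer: $371 - 4 \sqrt{6} \approx 361.2$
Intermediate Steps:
$a{\left(q,Q \right)} = Q^{2}$
$x{\left(J,o \right)} = \sqrt{2 + J}$
$h{\left(p \right)} = -3 + p^{2}$
$h{\left(\left(-6 + \left(3 - -1\right)\right) + x{\left(4,a{\left(-2,4 \right)} \right)} \right)} + 364 = \left(-3 + \left(\left(-6 + \left(3 - -1\right)\right) + \sqrt{2 + 4}\right)^{2}\right) + 364 = \left(-3 + \left(\left(-6 + \left(3 + 1\right)\right) + \sqrt{6}\right)^{2}\right) + 364 = \left(-3 + \left(\left(-6 + 4\right) + \sqrt{6}\right)^{2}\right) + 364 = \left(-3 + \left(-2 + \sqrt{6}\right)^{2}\right) + 364 = 361 + \left(-2 + \sqrt{6}\right)^{2}$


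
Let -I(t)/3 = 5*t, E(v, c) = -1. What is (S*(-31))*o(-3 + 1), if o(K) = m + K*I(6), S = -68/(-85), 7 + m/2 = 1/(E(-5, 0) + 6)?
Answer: -103168/25 ≈ -4126.7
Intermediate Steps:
m = -68/5 (m = -14 + 2/(-1 + 6) = -14 + 2/5 = -68/5 ≈ -13.600)
S = 4/5 (S = -68*(-1/85) = 4/5 ≈ 0.80000)
I(t) = -15*t
o(K) = -68/5 - 90*K (o(K) = -68/5 + K*(-15*6) = -68/5 + K*(-90) = -68/5 - 90*K)
(S*(-31))*o(-3 + 1) = ((4/5)*(-31))*(-68/5 - 90*(-3 + 1)) = -124*(-68/5 - 90*(-2))/5 = -124*(-68/5 + 180)/5 = -124/5*832/5 = -103168/25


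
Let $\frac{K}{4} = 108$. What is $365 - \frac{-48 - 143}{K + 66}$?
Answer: $\frac{181961}{498} \approx 365.38$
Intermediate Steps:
$K = 432$ ($K = 4 \cdot 108 = 432$)
$365 - \frac{-48 - 143}{K + 66} = 365 - \frac{-48 - 143}{432 + 66} = 365 - - \frac{191}{498} = 365 + \frac{191}{498} = \frac{181961}{498}$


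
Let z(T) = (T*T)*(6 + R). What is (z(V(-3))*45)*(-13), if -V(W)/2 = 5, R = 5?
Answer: -643500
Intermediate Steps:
V(W) = -10 (V(W) = -2*5 = -10)
z(T) = 11*T**2 (z(T) = (T*T)*(6 + 5) = T**2*11 = 11*T**2)
(z(V(-3))*45)*(-13) = ((11*(-10)**2)*45)*(-13) = ((11*100)*45)*(-13) = (1100*45)*(-13) = 49500*(-13) = -643500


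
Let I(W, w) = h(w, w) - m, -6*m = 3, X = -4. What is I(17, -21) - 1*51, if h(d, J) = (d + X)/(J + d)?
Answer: -1048/21 ≈ -49.905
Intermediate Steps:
m = -½ (m = -⅙*3 = -½ ≈ -0.50000)
h(d, J) = (-4 + d)/(J + d) (h(d, J) = (d - 4)/(J + d) = (-4 + d)/(J + d))
I(W, w) = ½ + (-4 + w)/(2*w) (I(W, w) = (-4 + w)/(w + w) - 1*(-½) = (-4 + w)/((2*w)) + ½ = (1/(2*w))*(-4 + w) + ½ = (-4 + w)/(2*w) + ½ = ½ + (-4 + w)/(2*w))
I(17, -21) - 1*51 = (-2 - 21)/(-21) - 1*51 = -1/21*(-23) - 51 = 23/21 - 51 = -1048/21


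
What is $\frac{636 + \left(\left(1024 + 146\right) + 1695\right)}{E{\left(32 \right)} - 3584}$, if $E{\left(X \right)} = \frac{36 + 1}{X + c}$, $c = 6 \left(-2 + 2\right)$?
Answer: $- \frac{12448}{12739} \approx -0.97716$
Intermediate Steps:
$c = 0$ ($c = 6 \cdot 0 = 0$)
$E{\left(X \right)} = \frac{37}{X}$ ($E{\left(X \right)} = \frac{36 + 1}{X + 0} = \frac{37}{X}$)
$\frac{636 + \left(\left(1024 + 146\right) + 1695\right)}{E{\left(32 \right)} - 3584} = \frac{636 + \left(\left(1024 + 146\right) + 1695\right)}{\frac{37}{32} - 3584} = \frac{636 + \left(1170 + 1695\right)}{37 \cdot \frac{1}{32} - 3584} = \frac{636 + 2865}{\frac{37}{32} - 3584} = \frac{3501}{- \frac{114651}{32}} = 3501 \left(- \frac{32}{114651}\right) = - \frac{12448}{12739}$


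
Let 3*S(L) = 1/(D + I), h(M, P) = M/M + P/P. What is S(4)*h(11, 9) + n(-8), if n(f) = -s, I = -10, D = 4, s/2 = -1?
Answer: 17/9 ≈ 1.8889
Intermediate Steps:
h(M, P) = 2 (h(M, P) = 1 + 1 = 2)
s = -2 (s = 2*(-1) = -2)
S(L) = -1/18 (S(L) = 1/(3*(4 - 10)) = (⅓)/(-6) = (⅓)*(-⅙) = -1/18)
n(f) = 2 (n(f) = -1*(-2) = 2)
S(4)*h(11, 9) + n(-8) = -1/18*2 + 2 = -⅑ + 2 = 17/9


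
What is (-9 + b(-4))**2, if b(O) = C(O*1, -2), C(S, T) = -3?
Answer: 144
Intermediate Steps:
b(O) = -3
(-9 + b(-4))**2 = (-9 - 3)**2 = (-12)**2 = 144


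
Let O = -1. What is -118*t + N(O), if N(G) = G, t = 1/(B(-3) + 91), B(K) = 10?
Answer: -219/101 ≈ -2.1683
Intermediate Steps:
t = 1/101 (t = 1/(10 + 91) = 1/101 ≈ 0.0099010)
-118*t + N(O) = -118*1/101 - 1 = -118/101 - 1 = -219/101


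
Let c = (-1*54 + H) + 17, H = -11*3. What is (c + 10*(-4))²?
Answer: 12100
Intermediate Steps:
H = -33
c = -70 (c = (-1*54 - 33) + 17 = (-54 - 33) + 17 = -87 + 17 = -70)
(c + 10*(-4))² = (-70 + 10*(-4))² = (-70 - 40)² = (-110)² = 12100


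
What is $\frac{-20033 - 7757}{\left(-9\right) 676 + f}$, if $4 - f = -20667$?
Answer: $- \frac{27790}{14587} \approx -1.9051$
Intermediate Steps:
$f = 20671$ ($f = 4 - -20667 = 4 + 20667 = 20671$)
$\frac{-20033 - 7757}{\left(-9\right) 676 + f} = \frac{-20033 - 7757}{\left(-9\right) 676 + 20671} = - \frac{27790}{-6084 + 20671} = - \frac{27790}{14587}$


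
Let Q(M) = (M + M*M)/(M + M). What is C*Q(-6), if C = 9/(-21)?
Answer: 15/14 ≈ 1.0714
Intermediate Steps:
Q(M) = (M + M²)/(2*M) (Q(M) = (M + M²)/((2*M)) = (M + M²)*(1/(2*M)) = (M + M²)/(2*M))
C = -3/7 (C = 9*(-1/21) = -3/7 ≈ -0.42857)
C*Q(-6) = -3*(½ + (½)*(-6))/7 = -3*(½ - 3)/7 = -3/7*(-5/2) = 15/14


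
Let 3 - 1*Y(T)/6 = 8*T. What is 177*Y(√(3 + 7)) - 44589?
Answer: -41403 - 8496*√10 ≈ -68270.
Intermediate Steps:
Y(T) = 18 - 48*T
177*Y(√(3 + 7)) - 44589 = 177*(18 - 48*√(3 + 7)) - 44589 = 177*(18 - 48*√10) - 44589 = (3186 - 8496*√10) - 44589 = -41403 - 8496*√10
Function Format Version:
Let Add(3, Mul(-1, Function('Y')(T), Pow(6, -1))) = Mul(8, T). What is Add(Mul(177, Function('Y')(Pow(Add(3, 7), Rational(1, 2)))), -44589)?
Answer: Add(-41403, Mul(-8496, Pow(10, Rational(1, 2)))) ≈ -68270.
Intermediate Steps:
Function('Y')(T) = Add(18, Mul(-48, T)) (Function('Y')(T) = Add(18, Mul(-6, Mul(8, T))) = Add(18, Mul(-48, T)))
Add(Mul(177, Function('Y')(Pow(Add(3, 7), Rational(1, 2)))), -44589) = Add(Mul(177, Add(18, Mul(-48, Pow(Add(3, 7), Rational(1, 2))))), -44589) = Add(Mul(177, Add(18, Mul(-48, Pow(10, Rational(1, 2))))), -44589) = Add(Add(3186, Mul(-8496, Pow(10, Rational(1, 2)))), -44589) = Add(-41403, Mul(-8496, Pow(10, Rational(1, 2))))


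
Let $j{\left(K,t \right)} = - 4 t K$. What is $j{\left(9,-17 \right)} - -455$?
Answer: $1067$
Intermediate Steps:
$j{\left(K,t \right)} = - 4 K t$
$j{\left(9,-17 \right)} - -455 = \left(-4\right) 9 \left(-17\right) - -455 = 612 + 455 = 1067$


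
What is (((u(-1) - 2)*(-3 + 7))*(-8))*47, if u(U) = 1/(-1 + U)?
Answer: 3760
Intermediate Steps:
(((u(-1) - 2)*(-3 + 7))*(-8))*47 = (((1/(-1 - 1) - 2)*(-3 + 7))*(-8))*47 = (((1/(-2) - 2)*4)*(-8))*47 = (((-1/2 - 2)*4)*(-8))*47 = (-5/2*4*(-8))*47 = -10*(-8)*47 = 80*47 = 3760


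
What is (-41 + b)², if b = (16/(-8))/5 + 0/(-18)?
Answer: 42849/25 ≈ 1714.0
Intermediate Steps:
b = -⅖ (b = (16*(-⅛))*(⅕) + 0*(-1/18) = -2*⅕ + 0 = -⅖ + 0 = -⅖ ≈ -0.40000)
(-41 + b)² = (-41 - ⅖)² = (-207/5)² = 42849/25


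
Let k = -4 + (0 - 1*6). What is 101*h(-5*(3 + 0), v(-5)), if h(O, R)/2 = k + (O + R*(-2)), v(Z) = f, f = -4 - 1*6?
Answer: -1010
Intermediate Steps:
f = -10 (f = -4 - 6 = -10)
k = -10 (k = -4 + (0 - 6) = -4 - 6 = -10)
v(Z) = -10
h(O, R) = -20 - 4*R + 2*O (h(O, R) = 2*(-10 + (O + R*(-2))) = 2*(-10 + (O - 2*R)) = 2*(-10 + O - 2*R) = -20 - 4*R + 2*O)
101*h(-5*(3 + 0), v(-5)) = 101*(-20 - 4*(-10) + 2*(-5*(3 + 0))) = 101*(-20 + 40 + 2*(-5*3)) = 101*(-20 + 40 + 2*(-15)) = 101*(-20 + 40 - 30) = 101*(-10) = -1010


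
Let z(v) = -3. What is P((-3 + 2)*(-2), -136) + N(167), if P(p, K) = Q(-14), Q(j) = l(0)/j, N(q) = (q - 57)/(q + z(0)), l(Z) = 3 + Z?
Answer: 131/287 ≈ 0.45645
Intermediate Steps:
N(q) = (-57 + q)/(-3 + q) (N(q) = (q - 57)/(q - 3) = (-57 + q)/(-3 + q))
Q(j) = 3/j (Q(j) = (3 + 0)/j = 3/j)
P(p, K) = -3/14 (P(p, K) = 3/(-14) = 3*(-1/14) = -3/14)
P((-3 + 2)*(-2), -136) + N(167) = -3/14 + (-57 + 167)/(-3 + 167) = -3/14 + 110/164 = -3/14 + (1/164)*110 = -3/14 + 55/82 = 131/287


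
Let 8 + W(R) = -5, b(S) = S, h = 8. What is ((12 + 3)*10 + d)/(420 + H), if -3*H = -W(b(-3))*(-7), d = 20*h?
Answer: 930/1351 ≈ 0.68838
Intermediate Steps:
W(R) = -13 (W(R) = -8 - 5 = -13)
d = 160 (d = 20*8 = 160)
H = 91/3 (H = -(-1*(-13))*(-7)/3 = -13*(-7)/3 = -1/3*(-91) = 91/3 ≈ 30.333)
((12 + 3)*10 + d)/(420 + H) = ((12 + 3)*10 + 160)/(420 + 91/3) = (15*10 + 160)/(1351/3) = (150 + 160)*(3/1351) = 310*(3/1351) = 930/1351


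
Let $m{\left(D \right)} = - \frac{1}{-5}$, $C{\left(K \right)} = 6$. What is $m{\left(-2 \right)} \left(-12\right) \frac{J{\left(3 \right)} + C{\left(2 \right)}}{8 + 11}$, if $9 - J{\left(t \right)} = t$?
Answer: $- \frac{144}{95} \approx -1.5158$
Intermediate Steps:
$J{\left(t \right)} = 9 - t$
$m{\left(D \right)} = \frac{1}{5}$ ($m{\left(D \right)} = \left(-1\right) \left(- \frac{1}{5}\right) = \frac{1}{5}$)
$m{\left(-2 \right)} \left(-12\right) \frac{J{\left(3 \right)} + C{\left(2 \right)}}{8 + 11} = \frac{1}{5} \left(-12\right) \frac{\left(9 - 3\right) + 6}{8 + 11} = - \frac{12 \frac{\left(9 - 3\right) + 6}{19}}{5} = - \frac{12 \left(6 + 6\right) \frac{1}{19}}{5} = - \frac{12 \cdot 12 \cdot \frac{1}{19}}{5} = \left(- \frac{12}{5}\right) \frac{12}{19} = - \frac{144}{95}$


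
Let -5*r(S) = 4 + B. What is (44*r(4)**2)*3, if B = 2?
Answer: 4752/25 ≈ 190.08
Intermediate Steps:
r(S) = -6/5 (r(S) = -(4 + 2)/5 = -1/5*6 = -6/5)
(44*r(4)**2)*3 = (44*(-6/5)**2)*3 = (44*(36/25))*3 = (1584/25)*3 = 4752/25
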